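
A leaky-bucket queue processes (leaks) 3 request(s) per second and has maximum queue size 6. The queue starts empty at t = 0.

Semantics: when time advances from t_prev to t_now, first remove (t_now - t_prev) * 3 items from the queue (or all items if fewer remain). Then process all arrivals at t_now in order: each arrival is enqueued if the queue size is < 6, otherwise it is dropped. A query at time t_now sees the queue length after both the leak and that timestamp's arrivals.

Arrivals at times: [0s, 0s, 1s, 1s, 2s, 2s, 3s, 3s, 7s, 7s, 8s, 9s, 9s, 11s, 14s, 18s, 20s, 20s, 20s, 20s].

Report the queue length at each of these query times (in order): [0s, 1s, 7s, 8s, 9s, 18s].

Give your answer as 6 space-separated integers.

Queue lengths at query times:
  query t=0s: backlog = 2
  query t=1s: backlog = 2
  query t=7s: backlog = 2
  query t=8s: backlog = 1
  query t=9s: backlog = 2
  query t=18s: backlog = 1

Answer: 2 2 2 1 2 1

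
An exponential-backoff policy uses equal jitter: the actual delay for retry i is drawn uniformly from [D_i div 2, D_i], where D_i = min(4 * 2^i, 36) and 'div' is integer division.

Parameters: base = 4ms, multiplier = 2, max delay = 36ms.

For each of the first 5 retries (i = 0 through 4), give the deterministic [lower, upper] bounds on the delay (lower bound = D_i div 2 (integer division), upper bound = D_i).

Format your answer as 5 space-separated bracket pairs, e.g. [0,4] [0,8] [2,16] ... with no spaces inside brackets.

Computing bounds per retry:
  i=0: D_i=min(4*2^0,36)=4, bounds=[2,4]
  i=1: D_i=min(4*2^1,36)=8, bounds=[4,8]
  i=2: D_i=min(4*2^2,36)=16, bounds=[8,16]
  i=3: D_i=min(4*2^3,36)=32, bounds=[16,32]
  i=4: D_i=min(4*2^4,36)=36, bounds=[18,36]

Answer: [2,4] [4,8] [8,16] [16,32] [18,36]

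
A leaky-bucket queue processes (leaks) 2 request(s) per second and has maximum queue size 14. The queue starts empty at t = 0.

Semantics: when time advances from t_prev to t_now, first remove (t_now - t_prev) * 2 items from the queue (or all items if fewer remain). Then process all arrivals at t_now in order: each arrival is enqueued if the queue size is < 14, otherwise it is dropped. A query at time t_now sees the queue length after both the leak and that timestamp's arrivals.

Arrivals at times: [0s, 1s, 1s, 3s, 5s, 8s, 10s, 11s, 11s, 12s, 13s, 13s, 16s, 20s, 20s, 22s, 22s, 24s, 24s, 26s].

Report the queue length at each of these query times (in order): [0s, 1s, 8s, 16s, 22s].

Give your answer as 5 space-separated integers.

Queue lengths at query times:
  query t=0s: backlog = 1
  query t=1s: backlog = 2
  query t=8s: backlog = 1
  query t=16s: backlog = 1
  query t=22s: backlog = 2

Answer: 1 2 1 1 2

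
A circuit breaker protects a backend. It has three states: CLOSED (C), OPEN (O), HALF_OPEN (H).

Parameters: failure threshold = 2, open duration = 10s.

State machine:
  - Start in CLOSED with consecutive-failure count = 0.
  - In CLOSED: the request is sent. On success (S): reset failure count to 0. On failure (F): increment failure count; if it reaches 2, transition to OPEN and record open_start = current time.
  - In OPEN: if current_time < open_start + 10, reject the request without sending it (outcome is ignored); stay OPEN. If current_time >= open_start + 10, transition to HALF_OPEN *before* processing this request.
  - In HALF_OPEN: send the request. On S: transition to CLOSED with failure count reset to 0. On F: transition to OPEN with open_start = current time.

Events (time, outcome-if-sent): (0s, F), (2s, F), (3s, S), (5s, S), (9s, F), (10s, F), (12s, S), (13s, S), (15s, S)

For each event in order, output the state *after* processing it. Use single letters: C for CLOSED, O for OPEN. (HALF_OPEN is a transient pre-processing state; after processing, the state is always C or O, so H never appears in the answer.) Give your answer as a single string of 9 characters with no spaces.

State after each event:
  event#1 t=0s outcome=F: state=CLOSED
  event#2 t=2s outcome=F: state=OPEN
  event#3 t=3s outcome=S: state=OPEN
  event#4 t=5s outcome=S: state=OPEN
  event#5 t=9s outcome=F: state=OPEN
  event#6 t=10s outcome=F: state=OPEN
  event#7 t=12s outcome=S: state=CLOSED
  event#8 t=13s outcome=S: state=CLOSED
  event#9 t=15s outcome=S: state=CLOSED

Answer: COOOOOCCC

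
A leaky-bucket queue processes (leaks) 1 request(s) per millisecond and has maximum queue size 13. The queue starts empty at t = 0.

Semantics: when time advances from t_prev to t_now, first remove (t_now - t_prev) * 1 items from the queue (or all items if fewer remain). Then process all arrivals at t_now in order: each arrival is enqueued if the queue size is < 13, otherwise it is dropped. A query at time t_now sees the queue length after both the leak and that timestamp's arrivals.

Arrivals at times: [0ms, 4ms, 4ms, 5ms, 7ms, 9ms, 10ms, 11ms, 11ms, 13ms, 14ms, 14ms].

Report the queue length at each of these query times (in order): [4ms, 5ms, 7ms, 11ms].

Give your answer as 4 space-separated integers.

Answer: 2 2 1 2

Derivation:
Queue lengths at query times:
  query t=4ms: backlog = 2
  query t=5ms: backlog = 2
  query t=7ms: backlog = 1
  query t=11ms: backlog = 2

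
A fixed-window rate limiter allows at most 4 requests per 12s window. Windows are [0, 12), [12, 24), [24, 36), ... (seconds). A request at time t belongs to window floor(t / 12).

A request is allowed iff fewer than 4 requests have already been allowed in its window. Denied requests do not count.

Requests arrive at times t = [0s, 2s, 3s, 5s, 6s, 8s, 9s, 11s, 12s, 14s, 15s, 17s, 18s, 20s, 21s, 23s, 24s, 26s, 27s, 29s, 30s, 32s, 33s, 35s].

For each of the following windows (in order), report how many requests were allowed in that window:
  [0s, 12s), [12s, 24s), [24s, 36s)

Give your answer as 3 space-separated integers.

Answer: 4 4 4

Derivation:
Processing requests:
  req#1 t=0s (window 0): ALLOW
  req#2 t=2s (window 0): ALLOW
  req#3 t=3s (window 0): ALLOW
  req#4 t=5s (window 0): ALLOW
  req#5 t=6s (window 0): DENY
  req#6 t=8s (window 0): DENY
  req#7 t=9s (window 0): DENY
  req#8 t=11s (window 0): DENY
  req#9 t=12s (window 1): ALLOW
  req#10 t=14s (window 1): ALLOW
  req#11 t=15s (window 1): ALLOW
  req#12 t=17s (window 1): ALLOW
  req#13 t=18s (window 1): DENY
  req#14 t=20s (window 1): DENY
  req#15 t=21s (window 1): DENY
  req#16 t=23s (window 1): DENY
  req#17 t=24s (window 2): ALLOW
  req#18 t=26s (window 2): ALLOW
  req#19 t=27s (window 2): ALLOW
  req#20 t=29s (window 2): ALLOW
  req#21 t=30s (window 2): DENY
  req#22 t=32s (window 2): DENY
  req#23 t=33s (window 2): DENY
  req#24 t=35s (window 2): DENY

Allowed counts by window: 4 4 4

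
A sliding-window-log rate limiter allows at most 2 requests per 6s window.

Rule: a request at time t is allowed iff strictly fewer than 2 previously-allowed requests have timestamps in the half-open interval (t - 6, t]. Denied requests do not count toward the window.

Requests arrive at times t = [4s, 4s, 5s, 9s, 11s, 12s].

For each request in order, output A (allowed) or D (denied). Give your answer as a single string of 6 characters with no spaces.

Tracking allowed requests in the window:
  req#1 t=4s: ALLOW
  req#2 t=4s: ALLOW
  req#3 t=5s: DENY
  req#4 t=9s: DENY
  req#5 t=11s: ALLOW
  req#6 t=12s: ALLOW

Answer: AADDAA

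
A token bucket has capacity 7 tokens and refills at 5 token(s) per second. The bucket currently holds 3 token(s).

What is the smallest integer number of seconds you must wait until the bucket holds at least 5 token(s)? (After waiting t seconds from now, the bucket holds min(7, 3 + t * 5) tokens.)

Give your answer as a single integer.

Need 3 + t * 5 >= 5, so t >= 2/5.
Smallest integer t = ceil(2/5) = 1.

Answer: 1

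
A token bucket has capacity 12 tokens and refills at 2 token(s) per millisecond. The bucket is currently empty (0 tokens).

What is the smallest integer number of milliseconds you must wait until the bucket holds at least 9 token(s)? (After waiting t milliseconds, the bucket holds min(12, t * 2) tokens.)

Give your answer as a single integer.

Need t * 2 >= 9, so t >= 9/2.
Smallest integer t = ceil(9/2) = 5.

Answer: 5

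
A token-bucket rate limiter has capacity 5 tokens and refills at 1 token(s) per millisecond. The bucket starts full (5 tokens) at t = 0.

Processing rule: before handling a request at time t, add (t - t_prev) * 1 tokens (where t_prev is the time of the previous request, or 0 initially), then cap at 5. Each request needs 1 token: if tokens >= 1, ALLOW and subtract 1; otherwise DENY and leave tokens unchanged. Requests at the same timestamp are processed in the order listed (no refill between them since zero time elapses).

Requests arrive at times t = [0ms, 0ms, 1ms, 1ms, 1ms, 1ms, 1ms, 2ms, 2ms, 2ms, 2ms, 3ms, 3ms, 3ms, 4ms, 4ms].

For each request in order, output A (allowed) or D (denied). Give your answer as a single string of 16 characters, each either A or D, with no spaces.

Simulating step by step:
  req#1 t=0ms: ALLOW
  req#2 t=0ms: ALLOW
  req#3 t=1ms: ALLOW
  req#4 t=1ms: ALLOW
  req#5 t=1ms: ALLOW
  req#6 t=1ms: ALLOW
  req#7 t=1ms: DENY
  req#8 t=2ms: ALLOW
  req#9 t=2ms: DENY
  req#10 t=2ms: DENY
  req#11 t=2ms: DENY
  req#12 t=3ms: ALLOW
  req#13 t=3ms: DENY
  req#14 t=3ms: DENY
  req#15 t=4ms: ALLOW
  req#16 t=4ms: DENY

Answer: AAAAAADADDDADDAD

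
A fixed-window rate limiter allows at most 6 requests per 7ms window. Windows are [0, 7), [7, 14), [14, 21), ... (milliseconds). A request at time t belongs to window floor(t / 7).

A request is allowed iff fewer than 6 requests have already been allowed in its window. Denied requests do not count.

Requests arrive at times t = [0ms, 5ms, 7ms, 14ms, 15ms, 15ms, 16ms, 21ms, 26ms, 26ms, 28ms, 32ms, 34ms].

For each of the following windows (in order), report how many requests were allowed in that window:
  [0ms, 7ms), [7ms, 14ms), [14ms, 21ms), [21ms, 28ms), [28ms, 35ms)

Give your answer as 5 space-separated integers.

Processing requests:
  req#1 t=0ms (window 0): ALLOW
  req#2 t=5ms (window 0): ALLOW
  req#3 t=7ms (window 1): ALLOW
  req#4 t=14ms (window 2): ALLOW
  req#5 t=15ms (window 2): ALLOW
  req#6 t=15ms (window 2): ALLOW
  req#7 t=16ms (window 2): ALLOW
  req#8 t=21ms (window 3): ALLOW
  req#9 t=26ms (window 3): ALLOW
  req#10 t=26ms (window 3): ALLOW
  req#11 t=28ms (window 4): ALLOW
  req#12 t=32ms (window 4): ALLOW
  req#13 t=34ms (window 4): ALLOW

Allowed counts by window: 2 1 4 3 3

Answer: 2 1 4 3 3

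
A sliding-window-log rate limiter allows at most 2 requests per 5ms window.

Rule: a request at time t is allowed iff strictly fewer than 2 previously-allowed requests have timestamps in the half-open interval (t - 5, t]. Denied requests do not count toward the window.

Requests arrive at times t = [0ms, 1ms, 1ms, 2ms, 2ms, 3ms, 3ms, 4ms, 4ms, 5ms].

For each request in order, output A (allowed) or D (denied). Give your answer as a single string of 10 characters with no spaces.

Tracking allowed requests in the window:
  req#1 t=0ms: ALLOW
  req#2 t=1ms: ALLOW
  req#3 t=1ms: DENY
  req#4 t=2ms: DENY
  req#5 t=2ms: DENY
  req#6 t=3ms: DENY
  req#7 t=3ms: DENY
  req#8 t=4ms: DENY
  req#9 t=4ms: DENY
  req#10 t=5ms: ALLOW

Answer: AADDDDDDDA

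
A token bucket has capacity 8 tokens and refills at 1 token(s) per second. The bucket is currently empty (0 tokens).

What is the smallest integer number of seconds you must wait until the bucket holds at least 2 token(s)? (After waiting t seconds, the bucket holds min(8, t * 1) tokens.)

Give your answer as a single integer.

Answer: 2

Derivation:
Need t * 1 >= 2, so t >= 2/1.
Smallest integer t = ceil(2/1) = 2.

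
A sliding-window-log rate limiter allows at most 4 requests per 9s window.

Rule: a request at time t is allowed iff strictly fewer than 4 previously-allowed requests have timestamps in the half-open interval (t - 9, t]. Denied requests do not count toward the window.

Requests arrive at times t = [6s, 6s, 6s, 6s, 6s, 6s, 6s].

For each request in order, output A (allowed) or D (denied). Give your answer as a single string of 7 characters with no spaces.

Answer: AAAADDD

Derivation:
Tracking allowed requests in the window:
  req#1 t=6s: ALLOW
  req#2 t=6s: ALLOW
  req#3 t=6s: ALLOW
  req#4 t=6s: ALLOW
  req#5 t=6s: DENY
  req#6 t=6s: DENY
  req#7 t=6s: DENY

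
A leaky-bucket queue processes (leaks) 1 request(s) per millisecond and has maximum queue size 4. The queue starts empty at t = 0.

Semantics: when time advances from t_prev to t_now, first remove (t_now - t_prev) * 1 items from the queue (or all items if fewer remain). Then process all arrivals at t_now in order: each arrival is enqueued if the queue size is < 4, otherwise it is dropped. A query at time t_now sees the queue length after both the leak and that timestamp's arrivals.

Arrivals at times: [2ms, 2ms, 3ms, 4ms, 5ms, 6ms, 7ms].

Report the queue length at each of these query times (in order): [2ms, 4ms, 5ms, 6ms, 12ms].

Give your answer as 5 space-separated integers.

Queue lengths at query times:
  query t=2ms: backlog = 2
  query t=4ms: backlog = 2
  query t=5ms: backlog = 2
  query t=6ms: backlog = 2
  query t=12ms: backlog = 0

Answer: 2 2 2 2 0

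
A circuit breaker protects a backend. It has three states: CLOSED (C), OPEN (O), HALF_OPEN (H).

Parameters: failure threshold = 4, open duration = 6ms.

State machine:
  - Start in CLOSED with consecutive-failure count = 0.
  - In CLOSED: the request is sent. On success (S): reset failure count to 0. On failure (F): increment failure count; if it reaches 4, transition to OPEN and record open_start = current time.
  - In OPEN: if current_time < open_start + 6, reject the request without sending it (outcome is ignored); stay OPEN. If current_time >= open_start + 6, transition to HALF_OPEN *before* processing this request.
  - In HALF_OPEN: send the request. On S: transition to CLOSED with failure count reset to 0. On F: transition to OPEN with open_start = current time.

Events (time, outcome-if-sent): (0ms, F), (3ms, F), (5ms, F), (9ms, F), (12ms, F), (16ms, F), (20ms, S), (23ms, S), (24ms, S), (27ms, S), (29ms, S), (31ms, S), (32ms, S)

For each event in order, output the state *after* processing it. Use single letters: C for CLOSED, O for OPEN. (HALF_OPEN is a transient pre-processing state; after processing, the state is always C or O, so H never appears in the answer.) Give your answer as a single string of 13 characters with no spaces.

Answer: CCCOOOOCCCCCC

Derivation:
State after each event:
  event#1 t=0ms outcome=F: state=CLOSED
  event#2 t=3ms outcome=F: state=CLOSED
  event#3 t=5ms outcome=F: state=CLOSED
  event#4 t=9ms outcome=F: state=OPEN
  event#5 t=12ms outcome=F: state=OPEN
  event#6 t=16ms outcome=F: state=OPEN
  event#7 t=20ms outcome=S: state=OPEN
  event#8 t=23ms outcome=S: state=CLOSED
  event#9 t=24ms outcome=S: state=CLOSED
  event#10 t=27ms outcome=S: state=CLOSED
  event#11 t=29ms outcome=S: state=CLOSED
  event#12 t=31ms outcome=S: state=CLOSED
  event#13 t=32ms outcome=S: state=CLOSED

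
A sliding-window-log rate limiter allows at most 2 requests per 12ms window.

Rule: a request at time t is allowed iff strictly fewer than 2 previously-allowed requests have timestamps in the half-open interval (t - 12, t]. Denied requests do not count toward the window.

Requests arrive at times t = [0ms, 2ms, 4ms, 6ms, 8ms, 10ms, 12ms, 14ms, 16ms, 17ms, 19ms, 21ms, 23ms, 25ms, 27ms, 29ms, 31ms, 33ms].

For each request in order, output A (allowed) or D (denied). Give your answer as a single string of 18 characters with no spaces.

Answer: AADDDDAADDDDDAADDD

Derivation:
Tracking allowed requests in the window:
  req#1 t=0ms: ALLOW
  req#2 t=2ms: ALLOW
  req#3 t=4ms: DENY
  req#4 t=6ms: DENY
  req#5 t=8ms: DENY
  req#6 t=10ms: DENY
  req#7 t=12ms: ALLOW
  req#8 t=14ms: ALLOW
  req#9 t=16ms: DENY
  req#10 t=17ms: DENY
  req#11 t=19ms: DENY
  req#12 t=21ms: DENY
  req#13 t=23ms: DENY
  req#14 t=25ms: ALLOW
  req#15 t=27ms: ALLOW
  req#16 t=29ms: DENY
  req#17 t=31ms: DENY
  req#18 t=33ms: DENY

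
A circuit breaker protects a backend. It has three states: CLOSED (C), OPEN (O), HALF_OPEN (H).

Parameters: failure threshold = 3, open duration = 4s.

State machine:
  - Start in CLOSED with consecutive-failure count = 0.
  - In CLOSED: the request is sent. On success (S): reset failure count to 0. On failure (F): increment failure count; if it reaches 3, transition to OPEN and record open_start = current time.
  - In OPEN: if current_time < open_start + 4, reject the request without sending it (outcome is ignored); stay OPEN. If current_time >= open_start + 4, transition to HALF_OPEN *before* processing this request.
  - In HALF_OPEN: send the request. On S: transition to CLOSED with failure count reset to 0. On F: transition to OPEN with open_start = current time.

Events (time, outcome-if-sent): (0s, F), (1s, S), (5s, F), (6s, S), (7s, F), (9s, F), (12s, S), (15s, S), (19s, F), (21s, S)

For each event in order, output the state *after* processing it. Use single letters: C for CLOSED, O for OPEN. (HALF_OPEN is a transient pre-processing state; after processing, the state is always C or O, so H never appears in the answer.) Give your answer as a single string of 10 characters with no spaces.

Answer: CCCCCCCCCC

Derivation:
State after each event:
  event#1 t=0s outcome=F: state=CLOSED
  event#2 t=1s outcome=S: state=CLOSED
  event#3 t=5s outcome=F: state=CLOSED
  event#4 t=6s outcome=S: state=CLOSED
  event#5 t=7s outcome=F: state=CLOSED
  event#6 t=9s outcome=F: state=CLOSED
  event#7 t=12s outcome=S: state=CLOSED
  event#8 t=15s outcome=S: state=CLOSED
  event#9 t=19s outcome=F: state=CLOSED
  event#10 t=21s outcome=S: state=CLOSED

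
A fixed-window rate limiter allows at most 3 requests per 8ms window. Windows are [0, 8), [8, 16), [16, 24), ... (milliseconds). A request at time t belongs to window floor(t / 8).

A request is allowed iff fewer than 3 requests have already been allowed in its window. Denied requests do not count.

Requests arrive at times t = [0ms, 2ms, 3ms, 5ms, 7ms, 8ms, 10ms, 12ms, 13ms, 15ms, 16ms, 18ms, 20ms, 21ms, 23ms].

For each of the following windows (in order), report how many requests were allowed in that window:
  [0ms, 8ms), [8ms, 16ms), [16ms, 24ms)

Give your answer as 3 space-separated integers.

Answer: 3 3 3

Derivation:
Processing requests:
  req#1 t=0ms (window 0): ALLOW
  req#2 t=2ms (window 0): ALLOW
  req#3 t=3ms (window 0): ALLOW
  req#4 t=5ms (window 0): DENY
  req#5 t=7ms (window 0): DENY
  req#6 t=8ms (window 1): ALLOW
  req#7 t=10ms (window 1): ALLOW
  req#8 t=12ms (window 1): ALLOW
  req#9 t=13ms (window 1): DENY
  req#10 t=15ms (window 1): DENY
  req#11 t=16ms (window 2): ALLOW
  req#12 t=18ms (window 2): ALLOW
  req#13 t=20ms (window 2): ALLOW
  req#14 t=21ms (window 2): DENY
  req#15 t=23ms (window 2): DENY

Allowed counts by window: 3 3 3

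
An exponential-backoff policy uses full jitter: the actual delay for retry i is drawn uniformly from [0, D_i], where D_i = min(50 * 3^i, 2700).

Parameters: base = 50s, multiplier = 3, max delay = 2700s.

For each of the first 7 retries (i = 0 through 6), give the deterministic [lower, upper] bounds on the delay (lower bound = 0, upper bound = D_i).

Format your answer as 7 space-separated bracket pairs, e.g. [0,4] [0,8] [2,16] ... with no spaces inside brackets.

Answer: [0,50] [0,150] [0,450] [0,1350] [0,2700] [0,2700] [0,2700]

Derivation:
Computing bounds per retry:
  i=0: D_i=min(50*3^0,2700)=50, bounds=[0,50]
  i=1: D_i=min(50*3^1,2700)=150, bounds=[0,150]
  i=2: D_i=min(50*3^2,2700)=450, bounds=[0,450]
  i=3: D_i=min(50*3^3,2700)=1350, bounds=[0,1350]
  i=4: D_i=min(50*3^4,2700)=2700, bounds=[0,2700]
  i=5: D_i=min(50*3^5,2700)=2700, bounds=[0,2700]
  i=6: D_i=min(50*3^6,2700)=2700, bounds=[0,2700]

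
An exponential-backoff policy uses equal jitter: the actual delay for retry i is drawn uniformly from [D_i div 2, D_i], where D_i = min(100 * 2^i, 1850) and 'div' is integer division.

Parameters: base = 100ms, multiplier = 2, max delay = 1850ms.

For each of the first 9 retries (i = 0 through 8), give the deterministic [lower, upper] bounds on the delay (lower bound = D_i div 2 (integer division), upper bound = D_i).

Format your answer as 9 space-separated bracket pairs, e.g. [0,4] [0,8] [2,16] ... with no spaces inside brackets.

Answer: [50,100] [100,200] [200,400] [400,800] [800,1600] [925,1850] [925,1850] [925,1850] [925,1850]

Derivation:
Computing bounds per retry:
  i=0: D_i=min(100*2^0,1850)=100, bounds=[50,100]
  i=1: D_i=min(100*2^1,1850)=200, bounds=[100,200]
  i=2: D_i=min(100*2^2,1850)=400, bounds=[200,400]
  i=3: D_i=min(100*2^3,1850)=800, bounds=[400,800]
  i=4: D_i=min(100*2^4,1850)=1600, bounds=[800,1600]
  i=5: D_i=min(100*2^5,1850)=1850, bounds=[925,1850]
  i=6: D_i=min(100*2^6,1850)=1850, bounds=[925,1850]
  i=7: D_i=min(100*2^7,1850)=1850, bounds=[925,1850]
  i=8: D_i=min(100*2^8,1850)=1850, bounds=[925,1850]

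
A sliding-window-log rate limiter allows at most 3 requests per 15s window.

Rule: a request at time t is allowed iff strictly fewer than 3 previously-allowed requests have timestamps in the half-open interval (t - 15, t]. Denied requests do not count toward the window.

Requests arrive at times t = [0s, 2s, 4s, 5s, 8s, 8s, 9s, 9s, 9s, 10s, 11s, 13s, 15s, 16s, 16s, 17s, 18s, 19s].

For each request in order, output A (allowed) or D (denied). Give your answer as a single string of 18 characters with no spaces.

Answer: AAADDDDDDDDDADDADA

Derivation:
Tracking allowed requests in the window:
  req#1 t=0s: ALLOW
  req#2 t=2s: ALLOW
  req#3 t=4s: ALLOW
  req#4 t=5s: DENY
  req#5 t=8s: DENY
  req#6 t=8s: DENY
  req#7 t=9s: DENY
  req#8 t=9s: DENY
  req#9 t=9s: DENY
  req#10 t=10s: DENY
  req#11 t=11s: DENY
  req#12 t=13s: DENY
  req#13 t=15s: ALLOW
  req#14 t=16s: DENY
  req#15 t=16s: DENY
  req#16 t=17s: ALLOW
  req#17 t=18s: DENY
  req#18 t=19s: ALLOW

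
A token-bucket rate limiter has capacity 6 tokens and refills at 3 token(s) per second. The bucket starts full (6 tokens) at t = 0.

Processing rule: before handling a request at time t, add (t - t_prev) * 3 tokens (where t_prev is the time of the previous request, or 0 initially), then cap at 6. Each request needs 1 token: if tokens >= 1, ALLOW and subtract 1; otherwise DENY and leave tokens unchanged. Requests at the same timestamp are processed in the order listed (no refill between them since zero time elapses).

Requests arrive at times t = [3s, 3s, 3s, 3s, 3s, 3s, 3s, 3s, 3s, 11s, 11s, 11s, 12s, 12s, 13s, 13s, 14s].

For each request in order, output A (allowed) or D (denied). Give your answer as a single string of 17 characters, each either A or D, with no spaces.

Answer: AAAAAADDDAAAAAAAA

Derivation:
Simulating step by step:
  req#1 t=3s: ALLOW
  req#2 t=3s: ALLOW
  req#3 t=3s: ALLOW
  req#4 t=3s: ALLOW
  req#5 t=3s: ALLOW
  req#6 t=3s: ALLOW
  req#7 t=3s: DENY
  req#8 t=3s: DENY
  req#9 t=3s: DENY
  req#10 t=11s: ALLOW
  req#11 t=11s: ALLOW
  req#12 t=11s: ALLOW
  req#13 t=12s: ALLOW
  req#14 t=12s: ALLOW
  req#15 t=13s: ALLOW
  req#16 t=13s: ALLOW
  req#17 t=14s: ALLOW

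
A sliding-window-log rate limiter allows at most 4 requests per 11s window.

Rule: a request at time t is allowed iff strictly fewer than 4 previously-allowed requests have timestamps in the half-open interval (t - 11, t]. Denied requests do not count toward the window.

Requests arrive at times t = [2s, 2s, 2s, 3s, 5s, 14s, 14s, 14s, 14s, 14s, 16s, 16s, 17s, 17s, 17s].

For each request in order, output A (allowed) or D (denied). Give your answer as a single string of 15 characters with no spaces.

Tracking allowed requests in the window:
  req#1 t=2s: ALLOW
  req#2 t=2s: ALLOW
  req#3 t=2s: ALLOW
  req#4 t=3s: ALLOW
  req#5 t=5s: DENY
  req#6 t=14s: ALLOW
  req#7 t=14s: ALLOW
  req#8 t=14s: ALLOW
  req#9 t=14s: ALLOW
  req#10 t=14s: DENY
  req#11 t=16s: DENY
  req#12 t=16s: DENY
  req#13 t=17s: DENY
  req#14 t=17s: DENY
  req#15 t=17s: DENY

Answer: AAAADAAAADDDDDD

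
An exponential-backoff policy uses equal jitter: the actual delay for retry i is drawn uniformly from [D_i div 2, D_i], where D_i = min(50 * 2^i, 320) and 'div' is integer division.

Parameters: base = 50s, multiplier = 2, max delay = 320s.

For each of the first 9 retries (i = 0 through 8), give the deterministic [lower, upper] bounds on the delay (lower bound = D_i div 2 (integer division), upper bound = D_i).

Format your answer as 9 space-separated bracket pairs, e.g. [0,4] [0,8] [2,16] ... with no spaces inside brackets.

Answer: [25,50] [50,100] [100,200] [160,320] [160,320] [160,320] [160,320] [160,320] [160,320]

Derivation:
Computing bounds per retry:
  i=0: D_i=min(50*2^0,320)=50, bounds=[25,50]
  i=1: D_i=min(50*2^1,320)=100, bounds=[50,100]
  i=2: D_i=min(50*2^2,320)=200, bounds=[100,200]
  i=3: D_i=min(50*2^3,320)=320, bounds=[160,320]
  i=4: D_i=min(50*2^4,320)=320, bounds=[160,320]
  i=5: D_i=min(50*2^5,320)=320, bounds=[160,320]
  i=6: D_i=min(50*2^6,320)=320, bounds=[160,320]
  i=7: D_i=min(50*2^7,320)=320, bounds=[160,320]
  i=8: D_i=min(50*2^8,320)=320, bounds=[160,320]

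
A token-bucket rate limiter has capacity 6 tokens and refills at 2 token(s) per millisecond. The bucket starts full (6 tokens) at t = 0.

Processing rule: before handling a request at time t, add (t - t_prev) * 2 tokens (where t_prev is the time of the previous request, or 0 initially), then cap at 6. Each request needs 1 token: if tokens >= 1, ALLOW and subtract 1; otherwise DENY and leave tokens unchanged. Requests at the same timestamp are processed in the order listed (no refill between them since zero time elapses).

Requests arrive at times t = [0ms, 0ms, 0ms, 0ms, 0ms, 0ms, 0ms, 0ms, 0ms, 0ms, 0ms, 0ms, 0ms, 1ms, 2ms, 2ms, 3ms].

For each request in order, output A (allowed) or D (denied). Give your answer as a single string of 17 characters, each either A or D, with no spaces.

Answer: AAAAAADDDDDDDAAAA

Derivation:
Simulating step by step:
  req#1 t=0ms: ALLOW
  req#2 t=0ms: ALLOW
  req#3 t=0ms: ALLOW
  req#4 t=0ms: ALLOW
  req#5 t=0ms: ALLOW
  req#6 t=0ms: ALLOW
  req#7 t=0ms: DENY
  req#8 t=0ms: DENY
  req#9 t=0ms: DENY
  req#10 t=0ms: DENY
  req#11 t=0ms: DENY
  req#12 t=0ms: DENY
  req#13 t=0ms: DENY
  req#14 t=1ms: ALLOW
  req#15 t=2ms: ALLOW
  req#16 t=2ms: ALLOW
  req#17 t=3ms: ALLOW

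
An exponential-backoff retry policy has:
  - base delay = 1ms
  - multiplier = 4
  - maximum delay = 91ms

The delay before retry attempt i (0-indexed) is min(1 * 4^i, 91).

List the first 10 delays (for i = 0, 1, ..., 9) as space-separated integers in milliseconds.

Answer: 1 4 16 64 91 91 91 91 91 91

Derivation:
Computing each delay:
  i=0: min(1*4^0, 91) = 1
  i=1: min(1*4^1, 91) = 4
  i=2: min(1*4^2, 91) = 16
  i=3: min(1*4^3, 91) = 64
  i=4: min(1*4^4, 91) = 91
  i=5: min(1*4^5, 91) = 91
  i=6: min(1*4^6, 91) = 91
  i=7: min(1*4^7, 91) = 91
  i=8: min(1*4^8, 91) = 91
  i=9: min(1*4^9, 91) = 91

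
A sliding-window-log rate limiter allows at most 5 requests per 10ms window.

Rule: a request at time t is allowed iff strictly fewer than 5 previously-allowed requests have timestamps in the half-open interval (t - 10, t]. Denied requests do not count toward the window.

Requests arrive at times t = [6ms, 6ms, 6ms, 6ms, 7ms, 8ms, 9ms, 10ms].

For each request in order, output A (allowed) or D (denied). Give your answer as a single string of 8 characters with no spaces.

Tracking allowed requests in the window:
  req#1 t=6ms: ALLOW
  req#2 t=6ms: ALLOW
  req#3 t=6ms: ALLOW
  req#4 t=6ms: ALLOW
  req#5 t=7ms: ALLOW
  req#6 t=8ms: DENY
  req#7 t=9ms: DENY
  req#8 t=10ms: DENY

Answer: AAAAADDD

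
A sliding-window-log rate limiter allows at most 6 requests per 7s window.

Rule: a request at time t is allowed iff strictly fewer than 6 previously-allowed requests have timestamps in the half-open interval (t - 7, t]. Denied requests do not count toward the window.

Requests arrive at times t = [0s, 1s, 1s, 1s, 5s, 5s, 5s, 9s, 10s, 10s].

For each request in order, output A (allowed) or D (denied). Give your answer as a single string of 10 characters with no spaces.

Answer: AAAAAADAAA

Derivation:
Tracking allowed requests in the window:
  req#1 t=0s: ALLOW
  req#2 t=1s: ALLOW
  req#3 t=1s: ALLOW
  req#4 t=1s: ALLOW
  req#5 t=5s: ALLOW
  req#6 t=5s: ALLOW
  req#7 t=5s: DENY
  req#8 t=9s: ALLOW
  req#9 t=10s: ALLOW
  req#10 t=10s: ALLOW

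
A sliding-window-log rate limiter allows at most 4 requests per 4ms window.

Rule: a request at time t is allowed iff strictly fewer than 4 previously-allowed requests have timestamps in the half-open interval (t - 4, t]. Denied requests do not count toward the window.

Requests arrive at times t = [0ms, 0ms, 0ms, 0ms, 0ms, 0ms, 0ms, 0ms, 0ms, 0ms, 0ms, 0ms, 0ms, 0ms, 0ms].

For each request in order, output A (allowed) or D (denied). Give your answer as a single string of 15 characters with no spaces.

Answer: AAAADDDDDDDDDDD

Derivation:
Tracking allowed requests in the window:
  req#1 t=0ms: ALLOW
  req#2 t=0ms: ALLOW
  req#3 t=0ms: ALLOW
  req#4 t=0ms: ALLOW
  req#5 t=0ms: DENY
  req#6 t=0ms: DENY
  req#7 t=0ms: DENY
  req#8 t=0ms: DENY
  req#9 t=0ms: DENY
  req#10 t=0ms: DENY
  req#11 t=0ms: DENY
  req#12 t=0ms: DENY
  req#13 t=0ms: DENY
  req#14 t=0ms: DENY
  req#15 t=0ms: DENY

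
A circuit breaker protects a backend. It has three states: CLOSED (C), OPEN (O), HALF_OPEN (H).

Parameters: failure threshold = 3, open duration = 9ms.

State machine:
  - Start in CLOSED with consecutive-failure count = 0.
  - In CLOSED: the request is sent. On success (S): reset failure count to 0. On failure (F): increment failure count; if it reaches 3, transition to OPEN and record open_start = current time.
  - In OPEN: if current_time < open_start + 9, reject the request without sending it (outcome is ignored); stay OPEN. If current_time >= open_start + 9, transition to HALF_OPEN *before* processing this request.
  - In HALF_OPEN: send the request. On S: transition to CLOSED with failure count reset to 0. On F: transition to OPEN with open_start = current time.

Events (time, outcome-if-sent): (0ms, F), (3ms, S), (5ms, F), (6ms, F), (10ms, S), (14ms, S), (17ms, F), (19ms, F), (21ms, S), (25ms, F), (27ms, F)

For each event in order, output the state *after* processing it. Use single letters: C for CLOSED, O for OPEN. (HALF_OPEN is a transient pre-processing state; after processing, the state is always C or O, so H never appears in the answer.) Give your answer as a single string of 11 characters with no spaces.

Answer: CCCCCCCCCCC

Derivation:
State after each event:
  event#1 t=0ms outcome=F: state=CLOSED
  event#2 t=3ms outcome=S: state=CLOSED
  event#3 t=5ms outcome=F: state=CLOSED
  event#4 t=6ms outcome=F: state=CLOSED
  event#5 t=10ms outcome=S: state=CLOSED
  event#6 t=14ms outcome=S: state=CLOSED
  event#7 t=17ms outcome=F: state=CLOSED
  event#8 t=19ms outcome=F: state=CLOSED
  event#9 t=21ms outcome=S: state=CLOSED
  event#10 t=25ms outcome=F: state=CLOSED
  event#11 t=27ms outcome=F: state=CLOSED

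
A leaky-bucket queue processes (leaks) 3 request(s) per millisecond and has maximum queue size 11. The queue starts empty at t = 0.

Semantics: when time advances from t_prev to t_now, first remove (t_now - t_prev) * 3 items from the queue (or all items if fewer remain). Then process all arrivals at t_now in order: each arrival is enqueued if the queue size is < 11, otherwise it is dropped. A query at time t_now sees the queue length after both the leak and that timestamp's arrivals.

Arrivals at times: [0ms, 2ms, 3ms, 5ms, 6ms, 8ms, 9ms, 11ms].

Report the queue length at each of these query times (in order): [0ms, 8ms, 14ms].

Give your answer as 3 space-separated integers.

Queue lengths at query times:
  query t=0ms: backlog = 1
  query t=8ms: backlog = 1
  query t=14ms: backlog = 0

Answer: 1 1 0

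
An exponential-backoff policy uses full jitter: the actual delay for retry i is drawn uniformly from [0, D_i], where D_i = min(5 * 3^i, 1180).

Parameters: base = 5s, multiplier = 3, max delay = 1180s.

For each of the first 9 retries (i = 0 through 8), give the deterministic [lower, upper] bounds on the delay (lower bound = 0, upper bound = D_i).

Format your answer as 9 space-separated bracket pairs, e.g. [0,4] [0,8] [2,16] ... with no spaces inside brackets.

Answer: [0,5] [0,15] [0,45] [0,135] [0,405] [0,1180] [0,1180] [0,1180] [0,1180]

Derivation:
Computing bounds per retry:
  i=0: D_i=min(5*3^0,1180)=5, bounds=[0,5]
  i=1: D_i=min(5*3^1,1180)=15, bounds=[0,15]
  i=2: D_i=min(5*3^2,1180)=45, bounds=[0,45]
  i=3: D_i=min(5*3^3,1180)=135, bounds=[0,135]
  i=4: D_i=min(5*3^4,1180)=405, bounds=[0,405]
  i=5: D_i=min(5*3^5,1180)=1180, bounds=[0,1180]
  i=6: D_i=min(5*3^6,1180)=1180, bounds=[0,1180]
  i=7: D_i=min(5*3^7,1180)=1180, bounds=[0,1180]
  i=8: D_i=min(5*3^8,1180)=1180, bounds=[0,1180]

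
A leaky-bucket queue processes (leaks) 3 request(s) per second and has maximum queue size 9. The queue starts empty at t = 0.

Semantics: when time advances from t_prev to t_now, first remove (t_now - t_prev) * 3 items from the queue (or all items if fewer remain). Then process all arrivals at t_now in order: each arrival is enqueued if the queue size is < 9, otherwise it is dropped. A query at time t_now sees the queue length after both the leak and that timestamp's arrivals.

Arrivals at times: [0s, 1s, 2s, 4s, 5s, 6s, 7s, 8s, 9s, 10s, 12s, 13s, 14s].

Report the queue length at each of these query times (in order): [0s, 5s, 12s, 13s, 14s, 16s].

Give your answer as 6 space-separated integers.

Queue lengths at query times:
  query t=0s: backlog = 1
  query t=5s: backlog = 1
  query t=12s: backlog = 1
  query t=13s: backlog = 1
  query t=14s: backlog = 1
  query t=16s: backlog = 0

Answer: 1 1 1 1 1 0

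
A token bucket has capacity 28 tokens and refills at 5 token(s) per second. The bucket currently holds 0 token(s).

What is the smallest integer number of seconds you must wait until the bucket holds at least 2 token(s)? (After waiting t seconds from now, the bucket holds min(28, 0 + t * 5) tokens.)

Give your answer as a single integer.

Answer: 1

Derivation:
Need 0 + t * 5 >= 2, so t >= 2/5.
Smallest integer t = ceil(2/5) = 1.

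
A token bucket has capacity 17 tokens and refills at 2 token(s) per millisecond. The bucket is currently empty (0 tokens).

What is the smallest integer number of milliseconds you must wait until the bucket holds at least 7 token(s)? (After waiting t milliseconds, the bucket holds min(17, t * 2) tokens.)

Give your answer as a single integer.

Need t * 2 >= 7, so t >= 7/2.
Smallest integer t = ceil(7/2) = 4.

Answer: 4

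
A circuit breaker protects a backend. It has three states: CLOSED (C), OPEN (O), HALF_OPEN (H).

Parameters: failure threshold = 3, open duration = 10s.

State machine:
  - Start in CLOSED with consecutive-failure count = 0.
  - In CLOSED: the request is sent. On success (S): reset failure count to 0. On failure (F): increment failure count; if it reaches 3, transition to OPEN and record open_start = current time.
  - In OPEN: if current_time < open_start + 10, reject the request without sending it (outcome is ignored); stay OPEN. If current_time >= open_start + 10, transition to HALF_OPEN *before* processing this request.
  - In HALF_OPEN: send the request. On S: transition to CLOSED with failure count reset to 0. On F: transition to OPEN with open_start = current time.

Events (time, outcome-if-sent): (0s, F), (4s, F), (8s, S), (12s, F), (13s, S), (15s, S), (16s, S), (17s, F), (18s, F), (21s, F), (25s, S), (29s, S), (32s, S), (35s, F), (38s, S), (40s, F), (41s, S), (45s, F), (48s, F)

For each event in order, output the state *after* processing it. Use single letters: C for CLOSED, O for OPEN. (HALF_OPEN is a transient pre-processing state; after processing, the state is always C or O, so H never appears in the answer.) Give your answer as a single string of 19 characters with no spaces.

Answer: CCCCCCCCCOOOCCCCCCC

Derivation:
State after each event:
  event#1 t=0s outcome=F: state=CLOSED
  event#2 t=4s outcome=F: state=CLOSED
  event#3 t=8s outcome=S: state=CLOSED
  event#4 t=12s outcome=F: state=CLOSED
  event#5 t=13s outcome=S: state=CLOSED
  event#6 t=15s outcome=S: state=CLOSED
  event#7 t=16s outcome=S: state=CLOSED
  event#8 t=17s outcome=F: state=CLOSED
  event#9 t=18s outcome=F: state=CLOSED
  event#10 t=21s outcome=F: state=OPEN
  event#11 t=25s outcome=S: state=OPEN
  event#12 t=29s outcome=S: state=OPEN
  event#13 t=32s outcome=S: state=CLOSED
  event#14 t=35s outcome=F: state=CLOSED
  event#15 t=38s outcome=S: state=CLOSED
  event#16 t=40s outcome=F: state=CLOSED
  event#17 t=41s outcome=S: state=CLOSED
  event#18 t=45s outcome=F: state=CLOSED
  event#19 t=48s outcome=F: state=CLOSED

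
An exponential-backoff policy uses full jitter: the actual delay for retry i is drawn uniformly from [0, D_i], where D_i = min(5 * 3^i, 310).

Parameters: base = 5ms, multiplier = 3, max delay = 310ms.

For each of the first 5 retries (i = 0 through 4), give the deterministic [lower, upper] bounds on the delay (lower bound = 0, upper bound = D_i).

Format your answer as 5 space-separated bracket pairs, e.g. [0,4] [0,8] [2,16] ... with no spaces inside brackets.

Answer: [0,5] [0,15] [0,45] [0,135] [0,310]

Derivation:
Computing bounds per retry:
  i=0: D_i=min(5*3^0,310)=5, bounds=[0,5]
  i=1: D_i=min(5*3^1,310)=15, bounds=[0,15]
  i=2: D_i=min(5*3^2,310)=45, bounds=[0,45]
  i=3: D_i=min(5*3^3,310)=135, bounds=[0,135]
  i=4: D_i=min(5*3^4,310)=310, bounds=[0,310]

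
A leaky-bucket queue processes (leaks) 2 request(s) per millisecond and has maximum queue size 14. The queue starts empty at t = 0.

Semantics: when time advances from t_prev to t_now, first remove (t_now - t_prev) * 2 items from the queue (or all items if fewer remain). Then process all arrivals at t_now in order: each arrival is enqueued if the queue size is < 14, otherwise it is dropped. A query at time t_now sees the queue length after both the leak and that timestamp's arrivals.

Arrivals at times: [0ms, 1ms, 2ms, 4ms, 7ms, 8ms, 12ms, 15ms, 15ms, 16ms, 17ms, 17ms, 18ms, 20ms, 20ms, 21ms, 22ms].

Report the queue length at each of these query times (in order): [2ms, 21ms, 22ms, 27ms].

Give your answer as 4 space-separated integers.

Queue lengths at query times:
  query t=2ms: backlog = 1
  query t=21ms: backlog = 1
  query t=22ms: backlog = 1
  query t=27ms: backlog = 0

Answer: 1 1 1 0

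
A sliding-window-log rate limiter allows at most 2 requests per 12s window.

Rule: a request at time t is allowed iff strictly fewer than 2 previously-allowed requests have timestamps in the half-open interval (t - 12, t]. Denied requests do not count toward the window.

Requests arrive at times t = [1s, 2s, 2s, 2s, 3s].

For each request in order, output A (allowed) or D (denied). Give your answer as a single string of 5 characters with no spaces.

Tracking allowed requests in the window:
  req#1 t=1s: ALLOW
  req#2 t=2s: ALLOW
  req#3 t=2s: DENY
  req#4 t=2s: DENY
  req#5 t=3s: DENY

Answer: AADDD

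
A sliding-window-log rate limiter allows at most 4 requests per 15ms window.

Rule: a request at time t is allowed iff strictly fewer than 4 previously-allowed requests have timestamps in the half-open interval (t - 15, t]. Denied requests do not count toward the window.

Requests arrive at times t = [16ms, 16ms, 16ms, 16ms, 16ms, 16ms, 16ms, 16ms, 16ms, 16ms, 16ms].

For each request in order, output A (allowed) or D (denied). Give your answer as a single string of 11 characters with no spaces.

Answer: AAAADDDDDDD

Derivation:
Tracking allowed requests in the window:
  req#1 t=16ms: ALLOW
  req#2 t=16ms: ALLOW
  req#3 t=16ms: ALLOW
  req#4 t=16ms: ALLOW
  req#5 t=16ms: DENY
  req#6 t=16ms: DENY
  req#7 t=16ms: DENY
  req#8 t=16ms: DENY
  req#9 t=16ms: DENY
  req#10 t=16ms: DENY
  req#11 t=16ms: DENY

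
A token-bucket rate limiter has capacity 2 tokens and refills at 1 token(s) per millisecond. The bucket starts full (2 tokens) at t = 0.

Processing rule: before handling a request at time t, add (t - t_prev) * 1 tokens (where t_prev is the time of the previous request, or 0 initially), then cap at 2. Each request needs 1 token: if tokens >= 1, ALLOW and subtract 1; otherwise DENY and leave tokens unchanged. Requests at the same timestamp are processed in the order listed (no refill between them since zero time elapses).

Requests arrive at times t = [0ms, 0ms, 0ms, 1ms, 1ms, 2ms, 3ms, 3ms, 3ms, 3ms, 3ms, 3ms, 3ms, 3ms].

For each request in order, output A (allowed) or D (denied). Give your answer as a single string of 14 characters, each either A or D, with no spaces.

Simulating step by step:
  req#1 t=0ms: ALLOW
  req#2 t=0ms: ALLOW
  req#3 t=0ms: DENY
  req#4 t=1ms: ALLOW
  req#5 t=1ms: DENY
  req#6 t=2ms: ALLOW
  req#7 t=3ms: ALLOW
  req#8 t=3ms: DENY
  req#9 t=3ms: DENY
  req#10 t=3ms: DENY
  req#11 t=3ms: DENY
  req#12 t=3ms: DENY
  req#13 t=3ms: DENY
  req#14 t=3ms: DENY

Answer: AADADAADDDDDDD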